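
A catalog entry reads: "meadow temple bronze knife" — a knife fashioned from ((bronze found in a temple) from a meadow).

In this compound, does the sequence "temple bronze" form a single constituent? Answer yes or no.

The paraphrase groups the words so that "temple bronze" is one unit: it corresponds to a single parenthesized sub-phrase.
The full structure is [[meadow [temple bronze]] knife], in which [temple bronze] is a constituent.

yes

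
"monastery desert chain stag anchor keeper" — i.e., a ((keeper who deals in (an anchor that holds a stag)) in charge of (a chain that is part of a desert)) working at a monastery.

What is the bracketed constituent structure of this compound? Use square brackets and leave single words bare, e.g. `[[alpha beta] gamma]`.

[monastery [[desert chain] [[stag anchor] keeper]]]

The outermost head in the paraphrase is "keeper" (specifically "desert chain stag anchor keeper"), modified by "monastery".
Inside "desert chain stag anchor keeper": head "keeper" (specifically "stag anchor keeper"), modifier "desert chain".
Inside "desert chain": head "chain", modifier "desert".
Inside "stag anchor keeper": head "keeper", modifier "stag anchor".
Inside "stag anchor": head "anchor", modifier "stag".
Putting it together: [monastery [[desert chain] [[stag anchor] keeper]]].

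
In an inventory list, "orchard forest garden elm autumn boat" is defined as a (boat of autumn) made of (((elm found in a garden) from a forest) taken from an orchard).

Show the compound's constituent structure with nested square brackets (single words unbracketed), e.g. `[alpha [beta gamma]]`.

[[orchard [forest [garden elm]]] [autumn boat]]

Whole compound: head "boat" (specifically "autumn boat"), modifier "orchard forest garden elm".
Inside "orchard forest garden elm": head "elm" (specifically "forest garden elm"), modifier "orchard".
Inside "forest garden elm": head "elm" (specifically "garden elm"), modifier "forest".
Inside "garden elm": head "elm", modifier "garden".
Inside "autumn boat": head "boat", modifier "autumn".
Assembled: [[orchard [forest [garden elm]]] [autumn boat]].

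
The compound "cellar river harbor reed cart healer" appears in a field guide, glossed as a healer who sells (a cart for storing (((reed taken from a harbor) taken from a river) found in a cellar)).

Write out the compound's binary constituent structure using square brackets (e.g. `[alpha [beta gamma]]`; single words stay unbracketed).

[[[cellar [river [harbor reed]]] cart] healer]

Overall it is a kind of healer; the modifier is "cellar river harbor reed cart".
Within "cellar river harbor reed cart", the head is "cart" and the modifier is "cellar river harbor reed".
Within "cellar river harbor reed", the head is "reed" (specifically "river harbor reed") and the modifier is "cellar".
Within "river harbor reed", the head is "reed" (specifically "harbor reed") and the modifier is "river".
Within "harbor reed", the head is "reed" and the modifier is "harbor".
So the structure is [[[cellar [river [harbor reed]]] cart] healer].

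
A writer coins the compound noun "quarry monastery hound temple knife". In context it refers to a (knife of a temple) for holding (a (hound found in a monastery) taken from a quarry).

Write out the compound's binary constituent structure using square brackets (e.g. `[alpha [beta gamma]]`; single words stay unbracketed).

[[quarry [monastery hound]] [temple knife]]

The outermost head in the paraphrase is "knife" (specifically "temple knife"), modified by "quarry monastery hound".
Inside "quarry monastery hound": head "hound" (specifically "monastery hound"), modifier "quarry".
Inside "monastery hound": head "hound", modifier "monastery".
Inside "temple knife": head "knife", modifier "temple".
So the structure is [[quarry [monastery hound]] [temple knife]].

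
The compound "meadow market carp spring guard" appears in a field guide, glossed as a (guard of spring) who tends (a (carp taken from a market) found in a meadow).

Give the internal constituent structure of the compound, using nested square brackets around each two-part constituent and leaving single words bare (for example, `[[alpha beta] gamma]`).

The outermost head in the paraphrase is "guard" (specifically "spring guard"), modified by "meadow market carp".
Within "meadow market carp", the head is "carp" (specifically "market carp") and the modifier is "meadow".
Within "market carp", the head is "carp" and the modifier is "market".
Within "spring guard", the head is "guard" and the modifier is "spring".
Putting it together: [[meadow [market carp]] [spring guard]].

[[meadow [market carp]] [spring guard]]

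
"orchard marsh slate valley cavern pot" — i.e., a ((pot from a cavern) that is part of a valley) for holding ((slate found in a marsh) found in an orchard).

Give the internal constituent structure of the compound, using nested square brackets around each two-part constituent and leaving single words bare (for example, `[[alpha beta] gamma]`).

[[orchard [marsh slate]] [valley [cavern pot]]]

The outermost head in the paraphrase is "pot" (specifically "valley cavern pot"), modified by "orchard marsh slate".
Within "orchard marsh slate", the head is "slate" (specifically "marsh slate") and the modifier is "orchard".
Within "marsh slate", the head is "slate" and the modifier is "marsh".
Within "valley cavern pot", the head is "pot" (specifically "cavern pot") and the modifier is "valley".
Within "cavern pot", the head is "pot" and the modifier is "cavern".
So the structure is [[orchard [marsh slate]] [valley [cavern pot]]].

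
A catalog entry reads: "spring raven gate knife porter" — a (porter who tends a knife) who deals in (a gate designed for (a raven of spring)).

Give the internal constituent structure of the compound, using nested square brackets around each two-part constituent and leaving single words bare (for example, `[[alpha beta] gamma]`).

The outermost head in the paraphrase is "porter" (specifically "knife porter"), modified by "spring raven gate".
Within "spring raven gate", the head is "gate" and the modifier is "spring raven".
Within "spring raven", the head is "raven" and the modifier is "spring".
Within "knife porter", the head is "porter" and the modifier is "knife".
Assembled: [[[spring raven] gate] [knife porter]].

[[[spring raven] gate] [knife porter]]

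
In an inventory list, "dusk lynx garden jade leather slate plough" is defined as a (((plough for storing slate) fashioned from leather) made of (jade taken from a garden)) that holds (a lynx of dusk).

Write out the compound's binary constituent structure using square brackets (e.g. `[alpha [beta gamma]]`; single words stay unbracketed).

[[dusk lynx] [[garden jade] [leather [slate plough]]]]

At the top level: head "plough" (specifically "garden jade leather slate plough"); modifier "dusk lynx".
Inside "dusk lynx": head "lynx", modifier "dusk".
Inside "garden jade leather slate plough": head "plough" (specifically "leather slate plough"), modifier "garden jade".
Inside "garden jade": head "jade", modifier "garden".
Inside "leather slate plough": head "plough" (specifically "slate plough"), modifier "leather".
Inside "slate plough": head "plough", modifier "slate".
Assembled: [[dusk lynx] [[garden jade] [leather [slate plough]]]].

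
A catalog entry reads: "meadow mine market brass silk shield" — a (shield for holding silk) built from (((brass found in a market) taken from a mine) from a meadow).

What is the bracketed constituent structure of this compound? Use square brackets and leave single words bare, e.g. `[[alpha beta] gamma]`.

Whole compound: head "shield" (specifically "silk shield"), modifier "meadow mine market brass".
Inside "meadow mine market brass": head "brass" (specifically "mine market brass"), modifier "meadow".
Inside "mine market brass": head "brass" (specifically "market brass"), modifier "mine".
Inside "market brass": head "brass", modifier "market".
Inside "silk shield": head "shield", modifier "silk".
Assembled: [[meadow [mine [market brass]]] [silk shield]].

[[meadow [mine [market brass]]] [silk shield]]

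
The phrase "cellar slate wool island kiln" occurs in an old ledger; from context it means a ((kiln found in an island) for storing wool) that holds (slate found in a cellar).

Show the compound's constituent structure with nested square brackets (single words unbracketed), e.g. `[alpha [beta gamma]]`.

Whole compound: head "kiln" (specifically "wool island kiln"), modifier "cellar slate".
Inside "cellar slate": head "slate", modifier "cellar".
Inside "wool island kiln": head "kiln" (specifically "island kiln"), modifier "wool".
Inside "island kiln": head "kiln", modifier "island".
Putting it together: [[cellar slate] [wool [island kiln]]].

[[cellar slate] [wool [island kiln]]]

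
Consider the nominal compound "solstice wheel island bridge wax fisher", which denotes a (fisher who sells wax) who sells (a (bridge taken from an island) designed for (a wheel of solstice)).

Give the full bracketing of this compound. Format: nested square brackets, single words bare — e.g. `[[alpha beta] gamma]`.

Overall it is a kind of fisher (specifically "wax fisher"); the modifier is "solstice wheel island bridge".
Inside "solstice wheel island bridge": head "bridge" (specifically "island bridge"), modifier "solstice wheel".
Inside "solstice wheel": head "wheel", modifier "solstice".
Inside "island bridge": head "bridge", modifier "island".
Inside "wax fisher": head "fisher", modifier "wax".
Putting it together: [[[solstice wheel] [island bridge]] [wax fisher]].

[[[solstice wheel] [island bridge]] [wax fisher]]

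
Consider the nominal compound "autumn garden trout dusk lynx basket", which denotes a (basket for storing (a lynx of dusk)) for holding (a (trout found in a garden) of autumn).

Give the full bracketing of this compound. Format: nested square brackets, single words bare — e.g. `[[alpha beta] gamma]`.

Overall it is a kind of basket (specifically "dusk lynx basket"); the modifier is "autumn garden trout".
Within "autumn garden trout", the head is "trout" (specifically "garden trout") and the modifier is "autumn".
Within "garden trout", the head is "trout" and the modifier is "garden".
Within "dusk lynx basket", the head is "basket" and the modifier is "dusk lynx".
Within "dusk lynx", the head is "lynx" and the modifier is "dusk".
So the structure is [[autumn [garden trout]] [[dusk lynx] basket]].

[[autumn [garden trout]] [[dusk lynx] basket]]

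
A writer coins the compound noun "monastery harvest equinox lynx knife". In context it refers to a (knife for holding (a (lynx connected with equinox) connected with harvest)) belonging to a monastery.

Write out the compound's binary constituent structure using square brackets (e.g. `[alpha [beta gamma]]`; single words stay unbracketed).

Overall it is a kind of knife (specifically "harvest equinox lynx knife"); the modifier is "monastery".
Inside "harvest equinox lynx knife": head "knife", modifier "harvest equinox lynx".
Inside "harvest equinox lynx": head "lynx" (specifically "equinox lynx"), modifier "harvest".
Inside "equinox lynx": head "lynx", modifier "equinox".
So the structure is [monastery [[harvest [equinox lynx]] knife]].

[monastery [[harvest [equinox lynx]] knife]]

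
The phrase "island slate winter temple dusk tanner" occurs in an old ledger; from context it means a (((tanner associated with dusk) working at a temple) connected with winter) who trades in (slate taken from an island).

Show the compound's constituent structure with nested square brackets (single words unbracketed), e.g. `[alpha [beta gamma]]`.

The outermost head in the paraphrase is "tanner" (specifically "winter temple dusk tanner"), modified by "island slate".
Within "island slate", the head is "slate" and the modifier is "island".
Within "winter temple dusk tanner", the head is "tanner" (specifically "temple dusk tanner") and the modifier is "winter".
Within "temple dusk tanner", the head is "tanner" (specifically "dusk tanner") and the modifier is "temple".
Within "dusk tanner", the head is "tanner" and the modifier is "dusk".
Putting it together: [[island slate] [winter [temple [dusk tanner]]]].

[[island slate] [winter [temple [dusk tanner]]]]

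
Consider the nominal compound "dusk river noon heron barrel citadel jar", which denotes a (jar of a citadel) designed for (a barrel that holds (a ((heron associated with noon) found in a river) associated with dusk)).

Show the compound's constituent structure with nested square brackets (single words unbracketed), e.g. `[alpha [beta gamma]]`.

Whole compound: head "jar" (specifically "citadel jar"), modifier "dusk river noon heron barrel".
"dusk river noon heron barrel" → head "barrel", modifier "dusk river noon heron".
"dusk river noon heron" → head "heron" (specifically "river noon heron"), modifier "dusk".
"river noon heron" → head "heron" (specifically "noon heron"), modifier "river".
"noon heron" → head "heron", modifier "noon".
"citadel jar" → head "jar", modifier "citadel".
Assembled: [[[dusk [river [noon heron]]] barrel] [citadel jar]].

[[[dusk [river [noon heron]]] barrel] [citadel jar]]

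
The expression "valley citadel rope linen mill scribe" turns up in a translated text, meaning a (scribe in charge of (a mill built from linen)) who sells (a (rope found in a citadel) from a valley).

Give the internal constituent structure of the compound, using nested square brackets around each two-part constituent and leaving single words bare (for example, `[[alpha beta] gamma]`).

Whole compound: head "scribe" (specifically "linen mill scribe"), modifier "valley citadel rope".
Within "valley citadel rope", the head is "rope" (specifically "citadel rope") and the modifier is "valley".
Within "citadel rope", the head is "rope" and the modifier is "citadel".
Within "linen mill scribe", the head is "scribe" and the modifier is "linen mill".
Within "linen mill", the head is "mill" and the modifier is "linen".
Putting it together: [[valley [citadel rope]] [[linen mill] scribe]].

[[valley [citadel rope]] [[linen mill] scribe]]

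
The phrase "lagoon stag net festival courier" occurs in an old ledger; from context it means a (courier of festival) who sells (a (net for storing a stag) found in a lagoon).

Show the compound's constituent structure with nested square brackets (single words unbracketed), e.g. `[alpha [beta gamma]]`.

[[lagoon [stag net]] [festival courier]]

Whole compound: head "courier" (specifically "festival courier"), modifier "lagoon stag net".
"lagoon stag net" → head "net" (specifically "stag net"), modifier "lagoon".
"stag net" → head "net", modifier "stag".
"festival courier" → head "courier", modifier "festival".
Assembled: [[lagoon [stag net]] [festival courier]].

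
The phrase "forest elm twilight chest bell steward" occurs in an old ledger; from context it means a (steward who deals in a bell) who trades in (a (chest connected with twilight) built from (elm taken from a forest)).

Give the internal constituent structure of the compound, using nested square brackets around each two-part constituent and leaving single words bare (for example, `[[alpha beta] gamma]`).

The outermost head in the paraphrase is "steward" (specifically "bell steward"), modified by "forest elm twilight chest".
Inside "forest elm twilight chest": head "chest" (specifically "twilight chest"), modifier "forest elm".
Inside "forest elm": head "elm", modifier "forest".
Inside "twilight chest": head "chest", modifier "twilight".
Inside "bell steward": head "steward", modifier "bell".
So the structure is [[[forest elm] [twilight chest]] [bell steward]].

[[[forest elm] [twilight chest]] [bell steward]]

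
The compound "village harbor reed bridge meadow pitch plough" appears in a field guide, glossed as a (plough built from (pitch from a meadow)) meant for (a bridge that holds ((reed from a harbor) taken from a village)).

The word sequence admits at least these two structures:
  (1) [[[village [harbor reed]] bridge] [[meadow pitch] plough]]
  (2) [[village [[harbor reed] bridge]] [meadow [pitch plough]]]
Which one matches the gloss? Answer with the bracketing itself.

[[[village [harbor reed]] bridge] [[meadow pitch] plough]]

The paraphrase's head is the "plough" part ("meadow pitch plough"); its modifier is "village harbor reed bridge".
That top-level split, carried through the inner groups, gives [[[village [harbor reed]] bridge] [[meadow pitch] plough]].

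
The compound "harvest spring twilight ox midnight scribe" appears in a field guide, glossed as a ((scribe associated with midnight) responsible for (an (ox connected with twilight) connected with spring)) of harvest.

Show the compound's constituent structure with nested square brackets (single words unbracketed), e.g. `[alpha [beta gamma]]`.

[harvest [[spring [twilight ox]] [midnight scribe]]]

At the top level: head "scribe" (specifically "spring twilight ox midnight scribe"); modifier "harvest".
"spring twilight ox midnight scribe" → head "scribe" (specifically "midnight scribe"), modifier "spring twilight ox".
"spring twilight ox" → head "ox" (specifically "twilight ox"), modifier "spring".
"twilight ox" → head "ox", modifier "twilight".
"midnight scribe" → head "scribe", modifier "midnight".
So the structure is [harvest [[spring [twilight ox]] [midnight scribe]]].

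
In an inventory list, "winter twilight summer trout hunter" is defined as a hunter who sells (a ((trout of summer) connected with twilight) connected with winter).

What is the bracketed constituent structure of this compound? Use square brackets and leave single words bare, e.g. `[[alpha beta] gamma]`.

Whole compound: head "hunter", modifier "winter twilight summer trout".
Within "winter twilight summer trout", the head is "trout" (specifically "twilight summer trout") and the modifier is "winter".
Within "twilight summer trout", the head is "trout" (specifically "summer trout") and the modifier is "twilight".
Within "summer trout", the head is "trout" and the modifier is "summer".
Assembled: [[winter [twilight [summer trout]]] hunter].

[[winter [twilight [summer trout]]] hunter]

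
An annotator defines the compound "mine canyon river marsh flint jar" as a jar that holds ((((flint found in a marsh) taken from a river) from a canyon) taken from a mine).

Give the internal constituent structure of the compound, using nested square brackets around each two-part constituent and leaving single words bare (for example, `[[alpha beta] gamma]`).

Overall it is a kind of jar; the modifier is "mine canyon river marsh flint".
Inside "mine canyon river marsh flint": head "flint" (specifically "canyon river marsh flint"), modifier "mine".
Inside "canyon river marsh flint": head "flint" (specifically "river marsh flint"), modifier "canyon".
Inside "river marsh flint": head "flint" (specifically "marsh flint"), modifier "river".
Inside "marsh flint": head "flint", modifier "marsh".
Assembled: [[mine [canyon [river [marsh flint]]]] jar].

[[mine [canyon [river [marsh flint]]]] jar]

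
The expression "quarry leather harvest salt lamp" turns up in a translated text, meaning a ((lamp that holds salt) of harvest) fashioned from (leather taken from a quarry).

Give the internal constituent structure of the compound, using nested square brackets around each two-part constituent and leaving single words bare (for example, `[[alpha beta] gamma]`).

[[quarry leather] [harvest [salt lamp]]]

At the top level: head "lamp" (specifically "harvest salt lamp"); modifier "quarry leather".
"quarry leather" → head "leather", modifier "quarry".
"harvest salt lamp" → head "lamp" (specifically "salt lamp"), modifier "harvest".
"salt lamp" → head "lamp", modifier "salt".
Putting it together: [[quarry leather] [harvest [salt lamp]]].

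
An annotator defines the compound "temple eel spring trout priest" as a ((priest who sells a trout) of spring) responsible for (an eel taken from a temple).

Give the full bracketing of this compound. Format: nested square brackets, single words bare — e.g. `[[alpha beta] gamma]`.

Overall it is a kind of priest (specifically "spring trout priest"); the modifier is "temple eel".
Within "temple eel", the head is "eel" and the modifier is "temple".
Within "spring trout priest", the head is "priest" (specifically "trout priest") and the modifier is "spring".
Within "trout priest", the head is "priest" and the modifier is "trout".
So the structure is [[temple eel] [spring [trout priest]]].

[[temple eel] [spring [trout priest]]]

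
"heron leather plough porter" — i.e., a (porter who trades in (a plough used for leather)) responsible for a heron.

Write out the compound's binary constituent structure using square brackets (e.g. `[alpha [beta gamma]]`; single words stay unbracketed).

The outermost head in the paraphrase is "porter" (specifically "leather plough porter"), modified by "heron".
"leather plough porter" → head "porter", modifier "leather plough".
"leather plough" → head "plough", modifier "leather".
So the structure is [heron [[leather plough] porter]].

[heron [[leather plough] porter]]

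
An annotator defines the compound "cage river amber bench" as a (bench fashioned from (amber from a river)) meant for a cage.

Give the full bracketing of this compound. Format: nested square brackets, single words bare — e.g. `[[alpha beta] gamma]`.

[cage [[river amber] bench]]

The outermost head in the paraphrase is "bench" (specifically "river amber bench"), modified by "cage".
Inside "river amber bench": head "bench", modifier "river amber".
Inside "river amber": head "amber", modifier "river".
Assembled: [cage [[river amber] bench]].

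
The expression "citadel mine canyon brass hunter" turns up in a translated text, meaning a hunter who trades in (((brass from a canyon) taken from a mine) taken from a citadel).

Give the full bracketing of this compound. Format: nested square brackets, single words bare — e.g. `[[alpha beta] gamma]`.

[[citadel [mine [canyon brass]]] hunter]

Overall it is a kind of hunter; the modifier is "citadel mine canyon brass".
Within "citadel mine canyon brass", the head is "brass" (specifically "mine canyon brass") and the modifier is "citadel".
Within "mine canyon brass", the head is "brass" (specifically "canyon brass") and the modifier is "mine".
Within "canyon brass", the head is "brass" and the modifier is "canyon".
Putting it together: [[citadel [mine [canyon brass]]] hunter].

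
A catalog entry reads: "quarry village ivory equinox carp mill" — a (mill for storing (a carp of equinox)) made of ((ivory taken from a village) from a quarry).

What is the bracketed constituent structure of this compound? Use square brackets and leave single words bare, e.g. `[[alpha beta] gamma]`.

Overall it is a kind of mill (specifically "equinox carp mill"); the modifier is "quarry village ivory".
"quarry village ivory" → head "ivory" (specifically "village ivory"), modifier "quarry".
"village ivory" → head "ivory", modifier "village".
"equinox carp mill" → head "mill", modifier "equinox carp".
"equinox carp" → head "carp", modifier "equinox".
Assembled: [[quarry [village ivory]] [[equinox carp] mill]].

[[quarry [village ivory]] [[equinox carp] mill]]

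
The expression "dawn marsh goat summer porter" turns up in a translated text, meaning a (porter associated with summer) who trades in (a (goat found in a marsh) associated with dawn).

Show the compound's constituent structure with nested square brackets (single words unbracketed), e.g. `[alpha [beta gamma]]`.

[[dawn [marsh goat]] [summer porter]]

The outermost head in the paraphrase is "porter" (specifically "summer porter"), modified by "dawn marsh goat".
"dawn marsh goat" → head "goat" (specifically "marsh goat"), modifier "dawn".
"marsh goat" → head "goat", modifier "marsh".
"summer porter" → head "porter", modifier "summer".
Putting it together: [[dawn [marsh goat]] [summer porter]].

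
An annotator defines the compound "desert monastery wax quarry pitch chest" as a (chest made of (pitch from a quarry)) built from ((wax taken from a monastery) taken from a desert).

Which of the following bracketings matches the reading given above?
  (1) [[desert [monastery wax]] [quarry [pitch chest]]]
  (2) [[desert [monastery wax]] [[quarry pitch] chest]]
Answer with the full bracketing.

[[desert [monastery wax]] [[quarry pitch] chest]]

The paraphrase's head is the "chest" part ("quarry pitch chest"); its modifier is "desert monastery wax".
That top-level split, carried through the inner groups, gives [[desert [monastery wax]] [[quarry pitch] chest]].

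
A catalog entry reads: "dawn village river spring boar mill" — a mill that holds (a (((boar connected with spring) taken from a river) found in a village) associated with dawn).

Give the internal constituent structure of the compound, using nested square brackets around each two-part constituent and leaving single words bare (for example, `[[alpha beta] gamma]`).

Overall it is a kind of mill; the modifier is "dawn village river spring boar".
Within "dawn village river spring boar", the head is "boar" (specifically "village river spring boar") and the modifier is "dawn".
Within "village river spring boar", the head is "boar" (specifically "river spring boar") and the modifier is "village".
Within "river spring boar", the head is "boar" (specifically "spring boar") and the modifier is "river".
Within "spring boar", the head is "boar" and the modifier is "spring".
So the structure is [[dawn [village [river [spring boar]]]] mill].

[[dawn [village [river [spring boar]]]] mill]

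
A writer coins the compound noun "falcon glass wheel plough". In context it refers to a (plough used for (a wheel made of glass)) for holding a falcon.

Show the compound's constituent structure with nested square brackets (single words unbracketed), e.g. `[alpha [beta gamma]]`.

[falcon [[glass wheel] plough]]

The outermost head in the paraphrase is "plough" (specifically "glass wheel plough"), modified by "falcon".
Inside "glass wheel plough": head "plough", modifier "glass wheel".
Inside "glass wheel": head "wheel", modifier "glass".
Putting it together: [falcon [[glass wheel] plough]].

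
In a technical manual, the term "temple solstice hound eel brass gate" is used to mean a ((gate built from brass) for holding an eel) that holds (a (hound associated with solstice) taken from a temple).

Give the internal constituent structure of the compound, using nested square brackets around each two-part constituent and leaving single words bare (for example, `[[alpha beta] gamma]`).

At the top level: head "gate" (specifically "eel brass gate"); modifier "temple solstice hound".
Inside "temple solstice hound": head "hound" (specifically "solstice hound"), modifier "temple".
Inside "solstice hound": head "hound", modifier "solstice".
Inside "eel brass gate": head "gate" (specifically "brass gate"), modifier "eel".
Inside "brass gate": head "gate", modifier "brass".
Putting it together: [[temple [solstice hound]] [eel [brass gate]]].

[[temple [solstice hound]] [eel [brass gate]]]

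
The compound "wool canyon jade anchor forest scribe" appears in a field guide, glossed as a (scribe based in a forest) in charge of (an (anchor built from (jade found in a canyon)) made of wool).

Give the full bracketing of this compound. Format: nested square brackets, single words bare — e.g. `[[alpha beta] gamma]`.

[[wool [[canyon jade] anchor]] [forest scribe]]

Whole compound: head "scribe" (specifically "forest scribe"), modifier "wool canyon jade anchor".
Inside "wool canyon jade anchor": head "anchor" (specifically "canyon jade anchor"), modifier "wool".
Inside "canyon jade anchor": head "anchor", modifier "canyon jade".
Inside "canyon jade": head "jade", modifier "canyon".
Inside "forest scribe": head "scribe", modifier "forest".
Putting it together: [[wool [[canyon jade] anchor]] [forest scribe]].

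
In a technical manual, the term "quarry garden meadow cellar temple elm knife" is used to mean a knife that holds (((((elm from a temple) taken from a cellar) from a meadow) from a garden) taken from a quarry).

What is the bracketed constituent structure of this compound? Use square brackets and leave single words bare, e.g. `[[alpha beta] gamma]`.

[[quarry [garden [meadow [cellar [temple elm]]]]] knife]

Overall it is a kind of knife; the modifier is "quarry garden meadow cellar temple elm".
"quarry garden meadow cellar temple elm" → head "elm" (specifically "garden meadow cellar temple elm"), modifier "quarry".
"garden meadow cellar temple elm" → head "elm" (specifically "meadow cellar temple elm"), modifier "garden".
"meadow cellar temple elm" → head "elm" (specifically "cellar temple elm"), modifier "meadow".
"cellar temple elm" → head "elm" (specifically "temple elm"), modifier "cellar".
"temple elm" → head "elm", modifier "temple".
So the structure is [[quarry [garden [meadow [cellar [temple elm]]]]] knife].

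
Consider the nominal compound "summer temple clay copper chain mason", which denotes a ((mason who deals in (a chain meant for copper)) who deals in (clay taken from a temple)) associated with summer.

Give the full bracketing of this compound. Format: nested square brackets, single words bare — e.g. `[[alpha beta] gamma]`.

[summer [[temple clay] [[copper chain] mason]]]

The outermost head in the paraphrase is "mason" (specifically "temple clay copper chain mason"), modified by "summer".
"temple clay copper chain mason" → head "mason" (specifically "copper chain mason"), modifier "temple clay".
"temple clay" → head "clay", modifier "temple".
"copper chain mason" → head "mason", modifier "copper chain".
"copper chain" → head "chain", modifier "copper".
Assembled: [summer [[temple clay] [[copper chain] mason]]].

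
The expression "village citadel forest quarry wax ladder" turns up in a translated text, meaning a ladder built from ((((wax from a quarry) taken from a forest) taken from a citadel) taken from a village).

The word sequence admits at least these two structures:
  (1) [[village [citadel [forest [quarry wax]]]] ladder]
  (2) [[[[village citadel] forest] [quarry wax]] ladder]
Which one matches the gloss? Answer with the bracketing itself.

The paraphrase's head is the "ladder" part ("ladder"); its modifier is "village citadel forest quarry wax".
That top-level split, carried through the inner groups, gives [[village [citadel [forest [quarry wax]]]] ladder].

[[village [citadel [forest [quarry wax]]]] ladder]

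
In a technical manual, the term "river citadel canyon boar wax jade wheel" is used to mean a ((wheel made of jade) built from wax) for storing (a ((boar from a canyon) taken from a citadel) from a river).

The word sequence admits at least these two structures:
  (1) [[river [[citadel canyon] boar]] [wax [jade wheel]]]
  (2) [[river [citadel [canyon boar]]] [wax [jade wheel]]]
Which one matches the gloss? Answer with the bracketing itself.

The paraphrase's head is the "wheel" part ("wax jade wheel"); its modifier is "river citadel canyon boar".
That top-level split, carried through the inner groups, gives [[river [citadel [canyon boar]]] [wax [jade wheel]]].

[[river [citadel [canyon boar]]] [wax [jade wheel]]]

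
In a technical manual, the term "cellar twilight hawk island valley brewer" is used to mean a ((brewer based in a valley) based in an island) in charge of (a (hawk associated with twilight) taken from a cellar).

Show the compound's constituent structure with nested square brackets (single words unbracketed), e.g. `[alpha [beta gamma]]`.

At the top level: head "brewer" (specifically "island valley brewer"); modifier "cellar twilight hawk".
Within "cellar twilight hawk", the head is "hawk" (specifically "twilight hawk") and the modifier is "cellar".
Within "twilight hawk", the head is "hawk" and the modifier is "twilight".
Within "island valley brewer", the head is "brewer" (specifically "valley brewer") and the modifier is "island".
Within "valley brewer", the head is "brewer" and the modifier is "valley".
So the structure is [[cellar [twilight hawk]] [island [valley brewer]]].

[[cellar [twilight hawk]] [island [valley brewer]]]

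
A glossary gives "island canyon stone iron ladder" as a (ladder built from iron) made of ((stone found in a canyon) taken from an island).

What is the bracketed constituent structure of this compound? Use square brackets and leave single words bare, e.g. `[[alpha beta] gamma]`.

[[island [canyon stone]] [iron ladder]]

The outermost head in the paraphrase is "ladder" (specifically "iron ladder"), modified by "island canyon stone".
Within "island canyon stone", the head is "stone" (specifically "canyon stone") and the modifier is "island".
Within "canyon stone", the head is "stone" and the modifier is "canyon".
Within "iron ladder", the head is "ladder" and the modifier is "iron".
Assembled: [[island [canyon stone]] [iron ladder]].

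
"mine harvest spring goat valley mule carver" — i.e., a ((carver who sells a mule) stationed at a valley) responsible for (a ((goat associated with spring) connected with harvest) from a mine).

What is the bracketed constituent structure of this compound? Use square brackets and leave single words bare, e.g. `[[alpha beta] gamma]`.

[[mine [harvest [spring goat]]] [valley [mule carver]]]

Whole compound: head "carver" (specifically "valley mule carver"), modifier "mine harvest spring goat".
"mine harvest spring goat" → head "goat" (specifically "harvest spring goat"), modifier "mine".
"harvest spring goat" → head "goat" (specifically "spring goat"), modifier "harvest".
"spring goat" → head "goat", modifier "spring".
"valley mule carver" → head "carver" (specifically "mule carver"), modifier "valley".
"mule carver" → head "carver", modifier "mule".
So the structure is [[mine [harvest [spring goat]]] [valley [mule carver]]].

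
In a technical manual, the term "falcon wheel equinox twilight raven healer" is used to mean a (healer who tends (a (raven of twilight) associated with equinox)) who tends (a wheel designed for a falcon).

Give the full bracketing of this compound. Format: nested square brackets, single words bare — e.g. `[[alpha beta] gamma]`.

The outermost head in the paraphrase is "healer" (specifically "equinox twilight raven healer"), modified by "falcon wheel".
"falcon wheel" → head "wheel", modifier "falcon".
"equinox twilight raven healer" → head "healer", modifier "equinox twilight raven".
"equinox twilight raven" → head "raven" (specifically "twilight raven"), modifier "equinox".
"twilight raven" → head "raven", modifier "twilight".
Putting it together: [[falcon wheel] [[equinox [twilight raven]] healer]].

[[falcon wheel] [[equinox [twilight raven]] healer]]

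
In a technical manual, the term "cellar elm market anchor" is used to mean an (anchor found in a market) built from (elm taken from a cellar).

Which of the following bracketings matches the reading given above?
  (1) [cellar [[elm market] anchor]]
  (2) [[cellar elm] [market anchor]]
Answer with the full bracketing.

[[cellar elm] [market anchor]]

The paraphrase's head is the "anchor" part ("market anchor"); its modifier is "cellar elm".
That top-level split, carried through the inner groups, gives [[cellar elm] [market anchor]].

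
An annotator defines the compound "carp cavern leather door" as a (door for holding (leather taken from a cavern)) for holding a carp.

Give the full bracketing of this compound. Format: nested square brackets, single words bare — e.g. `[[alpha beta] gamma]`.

Overall it is a kind of door (specifically "cavern leather door"); the modifier is "carp".
Within "cavern leather door", the head is "door" and the modifier is "cavern leather".
Within "cavern leather", the head is "leather" and the modifier is "cavern".
Putting it together: [carp [[cavern leather] door]].

[carp [[cavern leather] door]]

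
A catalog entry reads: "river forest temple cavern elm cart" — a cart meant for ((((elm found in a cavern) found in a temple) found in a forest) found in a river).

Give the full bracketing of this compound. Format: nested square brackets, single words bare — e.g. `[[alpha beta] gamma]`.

At the top level: head "cart"; modifier "river forest temple cavern elm".
Inside "river forest temple cavern elm": head "elm" (specifically "forest temple cavern elm"), modifier "river".
Inside "forest temple cavern elm": head "elm" (specifically "temple cavern elm"), modifier "forest".
Inside "temple cavern elm": head "elm" (specifically "cavern elm"), modifier "temple".
Inside "cavern elm": head "elm", modifier "cavern".
Putting it together: [[river [forest [temple [cavern elm]]]] cart].

[[river [forest [temple [cavern elm]]]] cart]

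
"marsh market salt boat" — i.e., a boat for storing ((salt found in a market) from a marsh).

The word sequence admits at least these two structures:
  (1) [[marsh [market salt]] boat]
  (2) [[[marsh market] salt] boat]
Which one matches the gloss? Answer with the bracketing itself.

[[marsh [market salt]] boat]

The paraphrase's head is the "boat" part ("boat"); its modifier is "marsh market salt".
That top-level split, carried through the inner groups, gives [[marsh [market salt]] boat].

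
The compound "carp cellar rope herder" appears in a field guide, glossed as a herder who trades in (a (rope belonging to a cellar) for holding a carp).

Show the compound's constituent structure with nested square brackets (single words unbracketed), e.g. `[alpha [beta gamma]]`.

At the top level: head "herder"; modifier "carp cellar rope".
Inside "carp cellar rope": head "rope" (specifically "cellar rope"), modifier "carp".
Inside "cellar rope": head "rope", modifier "cellar".
So the structure is [[carp [cellar rope]] herder].

[[carp [cellar rope]] herder]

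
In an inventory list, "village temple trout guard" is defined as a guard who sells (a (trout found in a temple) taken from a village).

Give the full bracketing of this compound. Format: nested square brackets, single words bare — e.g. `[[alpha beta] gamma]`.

The outermost head in the paraphrase is "guard", modified by "village temple trout".
Within "village temple trout", the head is "trout" (specifically "temple trout") and the modifier is "village".
Within "temple trout", the head is "trout" and the modifier is "temple".
So the structure is [[village [temple trout]] guard].

[[village [temple trout]] guard]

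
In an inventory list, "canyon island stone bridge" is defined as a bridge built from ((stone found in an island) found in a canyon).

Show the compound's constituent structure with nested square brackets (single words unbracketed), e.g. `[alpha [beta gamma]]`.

[[canyon [island stone]] bridge]

Whole compound: head "bridge", modifier "canyon island stone".
Inside "canyon island stone": head "stone" (specifically "island stone"), modifier "canyon".
Inside "island stone": head "stone", modifier "island".
Putting it together: [[canyon [island stone]] bridge].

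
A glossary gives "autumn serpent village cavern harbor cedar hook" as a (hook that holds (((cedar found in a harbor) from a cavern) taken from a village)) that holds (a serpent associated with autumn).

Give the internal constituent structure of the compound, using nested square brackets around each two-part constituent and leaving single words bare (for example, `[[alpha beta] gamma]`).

[[autumn serpent] [[village [cavern [harbor cedar]]] hook]]

Whole compound: head "hook" (specifically "village cavern harbor cedar hook"), modifier "autumn serpent".
Inside "autumn serpent": head "serpent", modifier "autumn".
Inside "village cavern harbor cedar hook": head "hook", modifier "village cavern harbor cedar".
Inside "village cavern harbor cedar": head "cedar" (specifically "cavern harbor cedar"), modifier "village".
Inside "cavern harbor cedar": head "cedar" (specifically "harbor cedar"), modifier "cavern".
Inside "harbor cedar": head "cedar", modifier "harbor".
So the structure is [[autumn serpent] [[village [cavern [harbor cedar]]] hook]].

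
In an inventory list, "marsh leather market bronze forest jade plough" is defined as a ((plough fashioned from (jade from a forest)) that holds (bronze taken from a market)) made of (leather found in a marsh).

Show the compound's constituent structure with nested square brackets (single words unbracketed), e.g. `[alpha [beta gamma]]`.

[[marsh leather] [[market bronze] [[forest jade] plough]]]

The outermost head in the paraphrase is "plough" (specifically "market bronze forest jade plough"), modified by "marsh leather".
Within "marsh leather", the head is "leather" and the modifier is "marsh".
Within "market bronze forest jade plough", the head is "plough" (specifically "forest jade plough") and the modifier is "market bronze".
Within "market bronze", the head is "bronze" and the modifier is "market".
Within "forest jade plough", the head is "plough" and the modifier is "forest jade".
Within "forest jade", the head is "jade" and the modifier is "forest".
Assembled: [[marsh leather] [[market bronze] [[forest jade] plough]]].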